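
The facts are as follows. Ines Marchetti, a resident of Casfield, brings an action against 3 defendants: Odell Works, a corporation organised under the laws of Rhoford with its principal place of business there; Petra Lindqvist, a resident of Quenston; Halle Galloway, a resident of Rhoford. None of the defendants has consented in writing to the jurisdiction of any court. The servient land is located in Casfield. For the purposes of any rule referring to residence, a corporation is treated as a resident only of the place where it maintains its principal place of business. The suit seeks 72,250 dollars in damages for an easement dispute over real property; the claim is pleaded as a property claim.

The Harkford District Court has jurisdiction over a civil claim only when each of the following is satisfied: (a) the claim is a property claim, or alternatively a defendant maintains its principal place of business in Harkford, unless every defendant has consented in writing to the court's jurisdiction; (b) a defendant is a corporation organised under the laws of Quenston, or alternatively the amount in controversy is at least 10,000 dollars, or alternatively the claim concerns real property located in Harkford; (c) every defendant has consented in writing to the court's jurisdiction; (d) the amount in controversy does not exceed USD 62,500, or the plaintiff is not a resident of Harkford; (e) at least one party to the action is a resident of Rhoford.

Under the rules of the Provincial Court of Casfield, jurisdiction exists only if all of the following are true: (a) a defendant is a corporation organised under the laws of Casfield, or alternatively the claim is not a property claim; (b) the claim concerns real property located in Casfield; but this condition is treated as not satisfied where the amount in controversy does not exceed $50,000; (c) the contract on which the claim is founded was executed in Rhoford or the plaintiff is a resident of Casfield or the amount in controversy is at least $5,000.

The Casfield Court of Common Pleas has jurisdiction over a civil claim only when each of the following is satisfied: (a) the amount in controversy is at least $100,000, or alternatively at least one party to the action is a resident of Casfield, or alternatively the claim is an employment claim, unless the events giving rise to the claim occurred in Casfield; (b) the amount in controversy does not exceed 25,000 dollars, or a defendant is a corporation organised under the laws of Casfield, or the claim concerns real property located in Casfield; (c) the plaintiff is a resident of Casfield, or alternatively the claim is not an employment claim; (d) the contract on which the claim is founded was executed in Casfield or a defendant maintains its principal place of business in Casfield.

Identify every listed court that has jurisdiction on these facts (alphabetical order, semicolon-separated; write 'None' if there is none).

The Harkford District Court:
  (a) The claim is a property claim, which satisfies one of the alternatives. Condition met.
  (b) The amount in controversy is USD 72,250, which meets the 10,000 dollars floor, so one alternative holds. Met.
  (c) No such written consent has been filed. Not satisfied.
  (d) The plaintiff resides in Casfield, which is not Harkford, which satisfies one of the alternatives. Condition met.
  (e) Odell Works resides in Rhoford. Met.
  → At least one condition fails; no jurisdiction.
The Provincial Court of Casfield:
  (a) The corporate defendant(s) are organised in Rhoford, not Casfield; the claim is a property claim — none of the alternatives is met. Not satisfied.
  (b) The property lies in Casfield. And the carve-out is inapplicable — the amount in controversy is 72,250 dollars, above the $50,000 ceiling. Satisfied.
  (c) The plaintiff resides in Casfield — that alternative is enough. Condition met.
  → Not every requirement is met — no jurisdiction.
The Casfield Court of Common Pleas:
  (a) Ines Marchetti resides in Casfield — that alternative is enough. Condition met.
  (b) The property lies in Casfield, so one alternative holds. Met.
  (c) The plaintiff resides in Casfield, so one alternative holds. Satisfied.
  (d) No contract (and hence no place of execution) is alleged; the corporate defendant(s) have their principal place of business in Rhoford, not Casfield — every alternative fails. Condition not met.
  → No jurisdiction.

None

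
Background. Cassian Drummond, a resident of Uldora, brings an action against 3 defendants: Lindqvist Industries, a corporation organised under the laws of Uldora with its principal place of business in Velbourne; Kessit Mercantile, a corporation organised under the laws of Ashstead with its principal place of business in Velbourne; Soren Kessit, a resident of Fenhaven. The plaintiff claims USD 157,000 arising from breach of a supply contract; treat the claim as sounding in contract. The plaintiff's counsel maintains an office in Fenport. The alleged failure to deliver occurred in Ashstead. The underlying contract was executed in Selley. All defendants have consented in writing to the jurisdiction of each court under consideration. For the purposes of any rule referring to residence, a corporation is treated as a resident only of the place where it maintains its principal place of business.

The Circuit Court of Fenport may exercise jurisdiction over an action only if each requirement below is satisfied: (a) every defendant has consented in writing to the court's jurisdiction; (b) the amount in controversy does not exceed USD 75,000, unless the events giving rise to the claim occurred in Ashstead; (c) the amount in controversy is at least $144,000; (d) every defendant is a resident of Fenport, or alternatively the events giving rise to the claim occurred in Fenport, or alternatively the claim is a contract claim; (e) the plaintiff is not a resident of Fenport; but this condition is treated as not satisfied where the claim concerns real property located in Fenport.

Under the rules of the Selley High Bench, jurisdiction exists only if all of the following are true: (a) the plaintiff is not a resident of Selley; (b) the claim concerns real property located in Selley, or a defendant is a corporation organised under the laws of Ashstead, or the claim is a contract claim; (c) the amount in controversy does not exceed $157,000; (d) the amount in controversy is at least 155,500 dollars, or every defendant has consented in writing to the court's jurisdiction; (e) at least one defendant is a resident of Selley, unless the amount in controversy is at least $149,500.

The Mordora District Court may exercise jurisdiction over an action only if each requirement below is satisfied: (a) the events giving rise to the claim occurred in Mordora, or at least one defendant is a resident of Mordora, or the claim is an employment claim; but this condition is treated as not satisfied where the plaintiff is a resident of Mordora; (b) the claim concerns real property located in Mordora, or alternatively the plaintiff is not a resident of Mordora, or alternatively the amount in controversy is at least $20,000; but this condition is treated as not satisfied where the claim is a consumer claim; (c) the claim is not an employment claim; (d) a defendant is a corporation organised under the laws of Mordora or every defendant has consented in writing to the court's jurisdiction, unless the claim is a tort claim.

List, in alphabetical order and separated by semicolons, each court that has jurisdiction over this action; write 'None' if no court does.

the Circuit Court of Fenport; the Selley High Bench

The Circuit Court of Fenport:
  (a) Every defendant has filed written consent. Met.
  (b) The amount in controversy is 157,000 dollars, above the 75,000 dollars ceiling. The proviso rescues it, though: the operative events occurred in Ashstead. Satisfied.
  (c) The amount in controversy is 157,000 dollars, which meets the $144,000 floor. Met.
  (d) The claim is a contract claim, so this disjunct is met. Met.
  (e) The plaintiff resides in Uldora, which is not Fenport. The exception is not triggered, since the claim does not concern real property. Met.
  → Jurisdiction lies.
The Selley High Bench:
  (a) The plaintiff resides in Uldora, which is not Selley. Satisfied.
  (b) Kessit Mercantile is organised under the laws of Ashstead, which satisfies one of the alternatives. Met.
  (c) The amount in controversy is 157,000 dollars, within the $157,000 ceiling. Condition met.
  (d) The amount in controversy is 157,000 dollars, which meets the $155,500 floor, so this disjunct is met. Condition met.
  (e) No defendant resides in Selley (they reside in Velbourne, Velbourne, Fenhaven). However, the amount in controversy is 157,000 dollars, which meets the $149,500 floor, so the 'unless' proviso supplies this condition. Satisfied.
  → Jurisdiction lies.
The Mordora District Court:
  (a) The operative events occurred in Ashstead, not Mordora; no defendant resides in Mordora (they reside in Velbourne, Velbourne, Fenhaven); the claim is a contract claim, not an employment claim — none of the alternatives is met. Fails.
  (b) The plaintiff resides in Uldora, which is not Mordora — that alternative is enough. The exception is not triggered, since the claim is a contract claim, not a consumer claim. Met.
  (c) The claim is a contract claim, not an employment claim. Met.
  (d) Every defendant has filed written consent — that alternative is enough. Met.
  → At least one condition fails; no jurisdiction.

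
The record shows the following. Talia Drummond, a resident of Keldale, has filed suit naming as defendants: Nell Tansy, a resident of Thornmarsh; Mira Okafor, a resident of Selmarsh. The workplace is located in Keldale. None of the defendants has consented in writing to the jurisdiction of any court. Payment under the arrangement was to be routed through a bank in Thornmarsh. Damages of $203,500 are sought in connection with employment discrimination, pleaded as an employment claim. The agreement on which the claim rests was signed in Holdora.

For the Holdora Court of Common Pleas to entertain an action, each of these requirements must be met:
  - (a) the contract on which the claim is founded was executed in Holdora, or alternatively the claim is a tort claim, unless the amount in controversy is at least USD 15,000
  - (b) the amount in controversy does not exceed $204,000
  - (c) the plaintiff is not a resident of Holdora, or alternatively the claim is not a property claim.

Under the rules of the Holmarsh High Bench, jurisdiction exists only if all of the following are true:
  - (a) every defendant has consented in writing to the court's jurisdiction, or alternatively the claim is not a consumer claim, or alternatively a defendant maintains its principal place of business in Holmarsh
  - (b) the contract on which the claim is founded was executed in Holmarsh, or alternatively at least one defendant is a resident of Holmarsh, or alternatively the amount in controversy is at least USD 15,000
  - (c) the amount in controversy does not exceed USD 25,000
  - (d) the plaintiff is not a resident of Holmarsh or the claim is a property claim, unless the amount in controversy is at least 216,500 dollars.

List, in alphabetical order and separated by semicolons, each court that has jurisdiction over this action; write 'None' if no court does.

The Holdora Court of Common Pleas:
  (a) The contract was executed in Holdora, which satisfies one of the alternatives. Condition met.
  (b) The amount in controversy is USD 203,500, within the 204,000 dollars ceiling. Satisfied.
  (c) The plaintiff resides in Keldale, which is not Holdora, so one alternative holds. Met.
  → Every requirement is satisfied — jurisdiction.
The Holmarsh High Bench:
  (a) The claim is an employment claim, not a consumer claim, so one alternative holds. Condition met.
  (b) The amount in controversy is USD 203,500, which meets the USD 15,000 floor — that alternative is enough. Condition met.
  (c) The amount in controversy is $203,500, above the 25,000 dollars ceiling. Not met.
  (d) The plaintiff resides in Keldale, which is not Holmarsh — that alternative is enough. Satisfied.
  → No jurisdiction.

the Holdora Court of Common Pleas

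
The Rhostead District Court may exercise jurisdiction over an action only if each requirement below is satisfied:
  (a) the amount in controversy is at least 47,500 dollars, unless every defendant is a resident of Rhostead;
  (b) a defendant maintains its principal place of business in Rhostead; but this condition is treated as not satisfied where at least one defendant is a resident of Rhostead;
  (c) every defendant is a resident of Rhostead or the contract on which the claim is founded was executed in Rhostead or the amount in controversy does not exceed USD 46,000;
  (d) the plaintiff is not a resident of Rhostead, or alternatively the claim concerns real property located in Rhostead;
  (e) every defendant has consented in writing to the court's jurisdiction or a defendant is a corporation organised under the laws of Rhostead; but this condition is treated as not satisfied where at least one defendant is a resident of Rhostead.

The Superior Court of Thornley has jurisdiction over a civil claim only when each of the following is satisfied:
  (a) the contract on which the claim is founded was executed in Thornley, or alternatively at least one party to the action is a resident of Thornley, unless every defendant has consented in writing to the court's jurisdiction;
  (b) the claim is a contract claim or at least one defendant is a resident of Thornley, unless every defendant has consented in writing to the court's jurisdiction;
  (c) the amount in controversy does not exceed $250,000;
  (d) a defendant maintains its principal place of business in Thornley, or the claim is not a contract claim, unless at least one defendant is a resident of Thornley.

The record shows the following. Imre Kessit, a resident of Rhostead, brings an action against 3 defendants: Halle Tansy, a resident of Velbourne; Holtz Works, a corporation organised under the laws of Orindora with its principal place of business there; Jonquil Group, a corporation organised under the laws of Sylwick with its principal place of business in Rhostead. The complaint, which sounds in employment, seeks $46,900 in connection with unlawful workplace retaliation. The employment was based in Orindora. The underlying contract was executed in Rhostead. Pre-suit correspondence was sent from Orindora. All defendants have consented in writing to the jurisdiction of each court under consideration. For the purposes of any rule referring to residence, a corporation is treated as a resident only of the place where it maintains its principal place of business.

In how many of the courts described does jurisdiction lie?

1

The Rhostead District Court:
  (a) The amount in controversy is USD 46,900, below the 47,500 dollars floor. Nor does the 'unless' clause help: the defendants reside as follows — Halle Tansy in Velbourne, Holtz Works in Orindora, Jonquil Group in Rhostead — not all in Rhostead. Not satisfied.
  (b) Jonquil Group has its principal place of business in Rhostead. However, Jonquil Group resides in Rhostead, which falls within the stated exception and so defeats the condition. Fails.
  (c) The contract was executed in Rhostead, so this disjunct is met. Condition met.
  (d) The plaintiff resides in Rhostead; the claim does not concern real property — no alternative holds. Not satisfied.
  (e) Every defendant has filed written consent, which satisfies one of the alternatives. However, Jonquil Group resides in Rhostead, which falls within the stated exception and so defeats the condition. Not satisfied.
  → At least one condition fails; no jurisdiction.
The Superior Court of Thornley:
  (a) The contract was executed in Rhostead, not Thornley; no party resides in Thornley — every alternative fails. However, every defendant has filed written consent, so the 'unless' proviso supplies this condition. Satisfied.
  (b) The claim is an employment claim, not a contract claim; no defendant resides in Thornley (they reside in Velbourne, Orindora, Rhostead) — no alternative holds. But every defendant has filed written consent, and the 'unless' clause therefore excuses the requirement. Condition met.
  (c) The amount in controversy is 46,900 dollars, within the $250,000 ceiling. Satisfied.
  (d) The claim is an employment claim, not a contract claim, so one alternative holds. Met.
  → Every requirement is satisfied — jurisdiction.
Courts with jurisdiction: the Superior Court of Thornley — 1 in total.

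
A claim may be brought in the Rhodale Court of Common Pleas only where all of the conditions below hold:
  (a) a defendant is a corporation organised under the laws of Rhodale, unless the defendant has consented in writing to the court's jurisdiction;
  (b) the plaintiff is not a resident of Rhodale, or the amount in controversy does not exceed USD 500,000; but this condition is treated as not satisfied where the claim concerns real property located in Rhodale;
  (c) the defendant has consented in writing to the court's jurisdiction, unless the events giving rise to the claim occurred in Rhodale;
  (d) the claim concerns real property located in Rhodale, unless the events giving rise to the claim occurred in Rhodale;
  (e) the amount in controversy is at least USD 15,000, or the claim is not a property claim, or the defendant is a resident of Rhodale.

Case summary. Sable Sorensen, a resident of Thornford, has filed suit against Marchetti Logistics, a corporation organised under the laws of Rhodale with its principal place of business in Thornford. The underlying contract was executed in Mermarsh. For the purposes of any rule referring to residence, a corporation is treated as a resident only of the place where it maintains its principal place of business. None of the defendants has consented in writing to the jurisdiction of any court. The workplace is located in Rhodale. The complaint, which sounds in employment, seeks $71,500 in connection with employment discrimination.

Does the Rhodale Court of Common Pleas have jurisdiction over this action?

The Rhodale Court of Common Pleas:
  (a) Marchetti Logistics is organised under the laws of Rhodale. Met.
  (b) The plaintiff resides in Thornford, which is not Rhodale, so this disjunct is met. And the carve-out is inapplicable — the claim does not concern real property. Condition met.
  (c) No such written consent has been filed. The proviso rescues it, though: the operative events occurred in Rhodale. Satisfied.
  (d) The claim does not concern real property. The proviso rescues it, though: the operative events occurred in Rhodale. Met.
  (e) The amount in controversy is USD 71,500, which meets the $15,000 floor, which satisfies one of the alternatives. Met.
  → All conditions met; jurisdiction exists.

Yes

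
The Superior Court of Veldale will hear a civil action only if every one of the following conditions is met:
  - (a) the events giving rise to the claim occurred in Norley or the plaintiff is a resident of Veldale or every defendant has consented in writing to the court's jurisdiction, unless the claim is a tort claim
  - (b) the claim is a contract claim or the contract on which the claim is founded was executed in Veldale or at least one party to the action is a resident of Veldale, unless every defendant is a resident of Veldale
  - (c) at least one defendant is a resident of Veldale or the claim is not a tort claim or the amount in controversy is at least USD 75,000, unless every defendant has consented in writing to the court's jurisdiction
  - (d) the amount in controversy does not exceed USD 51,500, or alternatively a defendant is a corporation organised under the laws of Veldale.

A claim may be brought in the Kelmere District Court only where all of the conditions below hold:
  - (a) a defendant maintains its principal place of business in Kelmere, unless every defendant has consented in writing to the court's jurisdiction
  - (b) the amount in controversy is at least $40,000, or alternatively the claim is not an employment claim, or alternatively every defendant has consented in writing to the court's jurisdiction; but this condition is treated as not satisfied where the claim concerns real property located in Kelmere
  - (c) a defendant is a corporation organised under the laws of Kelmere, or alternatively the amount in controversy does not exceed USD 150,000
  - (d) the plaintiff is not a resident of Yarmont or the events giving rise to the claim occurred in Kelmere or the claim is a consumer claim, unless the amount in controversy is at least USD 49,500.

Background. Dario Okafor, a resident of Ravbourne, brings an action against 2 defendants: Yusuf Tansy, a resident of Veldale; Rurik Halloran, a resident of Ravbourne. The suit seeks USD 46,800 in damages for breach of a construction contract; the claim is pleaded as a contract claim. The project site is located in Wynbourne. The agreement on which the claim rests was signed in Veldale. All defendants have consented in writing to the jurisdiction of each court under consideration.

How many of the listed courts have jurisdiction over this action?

2

The Superior Court of Veldale:
  (a) Every defendant has filed written consent, so one alternative holds. Met.
  (b) The claim is a contract claim, so one alternative holds. Met.
  (c) Yusuf Tansy resides in Veldale, which satisfies one of the alternatives. Satisfied.
  (d) The amount in controversy is $46,800, within the $51,500 ceiling, so this disjunct is met. Satisfied.
  → The court has jurisdiction.
The Kelmere District Court:
  (a) No defendant is a corporation. However, every defendant has filed written consent, so the 'unless' proviso supplies this condition. Condition met.
  (b) The amount in controversy is 46,800 dollars, which meets the USD 40,000 floor, so one alternative holds. The carve-out does not apply: the claim does not concern real property. Met.
  (c) The amount in controversy is $46,800, within the USD 150,000 ceiling — that alternative is enough. Satisfied.
  (d) The plaintiff resides in Ravbourne, which is not Yarmont, so one alternative holds. Condition met.
  → The court has jurisdiction.
Courts with jurisdiction: the Superior Court of Veldale, the Kelmere District Court — 2 in total.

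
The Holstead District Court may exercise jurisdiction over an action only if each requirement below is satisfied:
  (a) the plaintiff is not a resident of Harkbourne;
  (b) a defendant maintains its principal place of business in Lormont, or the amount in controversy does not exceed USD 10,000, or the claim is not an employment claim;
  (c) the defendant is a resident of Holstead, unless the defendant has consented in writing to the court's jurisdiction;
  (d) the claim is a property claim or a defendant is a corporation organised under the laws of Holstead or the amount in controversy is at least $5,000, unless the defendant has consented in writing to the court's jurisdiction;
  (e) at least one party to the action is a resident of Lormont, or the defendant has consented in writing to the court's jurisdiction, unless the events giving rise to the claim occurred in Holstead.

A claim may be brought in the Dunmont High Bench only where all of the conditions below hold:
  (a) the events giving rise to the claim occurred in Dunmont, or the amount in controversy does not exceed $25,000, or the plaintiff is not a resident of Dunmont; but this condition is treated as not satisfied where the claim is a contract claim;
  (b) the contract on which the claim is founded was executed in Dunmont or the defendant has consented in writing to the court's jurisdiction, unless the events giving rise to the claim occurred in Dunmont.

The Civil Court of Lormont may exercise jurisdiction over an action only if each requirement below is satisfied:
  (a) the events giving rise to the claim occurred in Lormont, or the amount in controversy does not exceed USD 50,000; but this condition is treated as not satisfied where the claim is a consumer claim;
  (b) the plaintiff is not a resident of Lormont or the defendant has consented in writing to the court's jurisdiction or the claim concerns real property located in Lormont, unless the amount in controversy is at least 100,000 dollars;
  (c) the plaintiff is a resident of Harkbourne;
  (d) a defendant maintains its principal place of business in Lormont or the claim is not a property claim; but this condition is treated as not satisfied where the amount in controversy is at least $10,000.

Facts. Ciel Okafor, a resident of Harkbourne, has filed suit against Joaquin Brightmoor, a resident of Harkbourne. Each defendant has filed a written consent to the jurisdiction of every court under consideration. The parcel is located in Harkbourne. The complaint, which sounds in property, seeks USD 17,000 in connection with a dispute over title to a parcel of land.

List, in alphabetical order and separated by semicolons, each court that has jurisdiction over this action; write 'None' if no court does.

the Dunmont High Bench

The Holstead District Court:
  (a) The plaintiff resides in Harkbourne. Condition not met.
  (b) The claim is a property claim, not an employment claim, so one alternative holds. Condition met.
  (c) The defendant resides in Harkbourne, not Holstead. However, every defendant has filed written consent, so the 'unless' proviso supplies this condition. Satisfied.
  (d) The claim is a property claim, so this disjunct is met. Condition met.
  (e) Every defendant has filed written consent — that alternative is enough. Condition met.
  → The court lacks jurisdiction.
The Dunmont High Bench:
  (a) The amount in controversy is 17,000 dollars, within the 25,000 dollars ceiling, which satisfies one of the alternatives. The exception is not triggered, since the claim is a property claim, not a contract claim. Met.
  (b) Every defendant has filed written consent, which satisfies one of the alternatives. Satisfied.
  → Every requirement is satisfied — jurisdiction.
The Civil Court of Lormont:
  (a) The amount in controversy is USD 17,000, within the $50,000 ceiling, so one alternative holds. The carve-out does not apply: the claim is a property claim, not a consumer claim. Met.
  (b) The plaintiff resides in Harkbourne, which is not Lormont, so one alternative holds. Condition met.
  (c) The plaintiff resides in Harkbourne. Satisfied.
  (d) No defendant is a corporation; the claim is a property claim — none of the alternatives is met. Condition not met.
  → Not every requirement is met — no jurisdiction.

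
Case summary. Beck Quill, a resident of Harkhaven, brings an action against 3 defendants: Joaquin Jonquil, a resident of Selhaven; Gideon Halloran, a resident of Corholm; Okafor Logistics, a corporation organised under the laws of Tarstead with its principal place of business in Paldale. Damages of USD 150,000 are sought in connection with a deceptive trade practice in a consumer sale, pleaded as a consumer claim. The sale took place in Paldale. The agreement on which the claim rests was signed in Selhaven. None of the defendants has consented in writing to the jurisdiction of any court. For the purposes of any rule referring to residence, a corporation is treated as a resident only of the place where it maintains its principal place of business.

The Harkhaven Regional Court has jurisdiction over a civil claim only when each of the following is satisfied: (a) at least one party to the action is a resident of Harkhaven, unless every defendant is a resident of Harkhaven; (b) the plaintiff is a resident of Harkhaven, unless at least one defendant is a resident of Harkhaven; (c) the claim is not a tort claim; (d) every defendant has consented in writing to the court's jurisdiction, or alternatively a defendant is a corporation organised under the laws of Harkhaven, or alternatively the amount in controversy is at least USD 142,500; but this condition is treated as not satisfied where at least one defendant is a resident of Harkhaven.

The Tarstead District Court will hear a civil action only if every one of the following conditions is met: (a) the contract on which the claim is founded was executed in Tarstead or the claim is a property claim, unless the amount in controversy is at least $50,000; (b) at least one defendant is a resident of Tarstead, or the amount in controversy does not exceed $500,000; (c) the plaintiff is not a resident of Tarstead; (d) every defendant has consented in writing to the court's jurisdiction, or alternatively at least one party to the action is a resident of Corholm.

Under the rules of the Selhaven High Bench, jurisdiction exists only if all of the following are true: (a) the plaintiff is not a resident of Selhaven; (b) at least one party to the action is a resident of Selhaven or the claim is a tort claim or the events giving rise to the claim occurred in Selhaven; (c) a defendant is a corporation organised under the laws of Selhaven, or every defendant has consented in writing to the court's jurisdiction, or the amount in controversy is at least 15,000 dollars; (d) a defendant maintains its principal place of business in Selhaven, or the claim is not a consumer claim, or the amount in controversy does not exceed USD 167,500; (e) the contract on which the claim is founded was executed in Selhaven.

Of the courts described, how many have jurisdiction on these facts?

3

The Harkhaven Regional Court:
  (a) Beck Quill resides in Harkhaven. Condition met.
  (b) The plaintiff resides in Harkhaven. Satisfied.
  (c) The claim is a consumer claim, not a tort claim. Met.
  (d) The amount in controversy is 150,000 dollars, which meets the USD 142,500 floor — that alternative is enough. The exception is not triggered, since no defendant resides in Harkhaven (they reside in Selhaven, Corholm, Paldale). Satisfied.
  → Jurisdiction lies.
The Tarstead District Court:
  (a) The contract was executed in Selhaven, not Tarstead; the claim is a consumer claim, not a property claim — none of the alternatives is met. However, the amount in controversy is 150,000 dollars, which meets the $50,000 floor, so the 'unless' proviso supplies this condition. Met.
  (b) The amount in controversy is USD 150,000, within the 500,000 dollars ceiling — that alternative is enough. Met.
  (c) The plaintiff resides in Harkhaven, which is not Tarstead. Satisfied.
  (d) Gideon Halloran resides in Corholm, which satisfies one of the alternatives. Satisfied.
  → Jurisdiction lies.
The Selhaven High Bench:
  (a) The plaintiff resides in Harkhaven, which is not Selhaven. Satisfied.
  (b) Joaquin Jonquil resides in Selhaven — that alternative is enough. Met.
  (c) The amount in controversy is USD 150,000, which meets the 15,000 dollars floor — that alternative is enough. Condition met.
  (d) The amount in controversy is $150,000, within the $167,500 ceiling, which satisfies one of the alternatives. Met.
  (e) The contract was executed in Selhaven. Satisfied.
  → The court has jurisdiction.
Courts with jurisdiction: the Harkhaven Regional Court, the Tarstead District Court, the Selhaven High Bench — 3 in total.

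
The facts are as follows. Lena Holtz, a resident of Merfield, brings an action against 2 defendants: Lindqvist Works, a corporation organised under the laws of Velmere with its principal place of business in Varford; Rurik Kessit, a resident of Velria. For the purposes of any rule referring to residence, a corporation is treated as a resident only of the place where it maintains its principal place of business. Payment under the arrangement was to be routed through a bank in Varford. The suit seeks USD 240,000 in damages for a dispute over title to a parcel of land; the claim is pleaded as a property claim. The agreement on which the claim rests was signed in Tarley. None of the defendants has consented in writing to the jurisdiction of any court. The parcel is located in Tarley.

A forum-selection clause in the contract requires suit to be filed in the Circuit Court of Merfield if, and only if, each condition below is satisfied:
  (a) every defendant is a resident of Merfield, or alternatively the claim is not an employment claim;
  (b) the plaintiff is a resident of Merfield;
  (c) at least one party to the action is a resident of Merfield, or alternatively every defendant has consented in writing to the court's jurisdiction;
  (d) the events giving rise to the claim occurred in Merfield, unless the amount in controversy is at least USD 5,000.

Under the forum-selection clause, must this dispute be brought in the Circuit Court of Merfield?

Yes

The Circuit Court of Merfield:
  (a) The claim is a property claim, not an employment claim — that alternative is enough. Met.
  (b) The plaintiff resides in Merfield. Met.
  (c) Lena Holtz resides in Merfield, so one alternative holds. Condition met.
  (d) The operative events occurred in Tarley, not Merfield. The proviso rescues it, though: the amount in controversy is $240,000, which meets the 5,000 dollars floor. Met.
  → The clause applies.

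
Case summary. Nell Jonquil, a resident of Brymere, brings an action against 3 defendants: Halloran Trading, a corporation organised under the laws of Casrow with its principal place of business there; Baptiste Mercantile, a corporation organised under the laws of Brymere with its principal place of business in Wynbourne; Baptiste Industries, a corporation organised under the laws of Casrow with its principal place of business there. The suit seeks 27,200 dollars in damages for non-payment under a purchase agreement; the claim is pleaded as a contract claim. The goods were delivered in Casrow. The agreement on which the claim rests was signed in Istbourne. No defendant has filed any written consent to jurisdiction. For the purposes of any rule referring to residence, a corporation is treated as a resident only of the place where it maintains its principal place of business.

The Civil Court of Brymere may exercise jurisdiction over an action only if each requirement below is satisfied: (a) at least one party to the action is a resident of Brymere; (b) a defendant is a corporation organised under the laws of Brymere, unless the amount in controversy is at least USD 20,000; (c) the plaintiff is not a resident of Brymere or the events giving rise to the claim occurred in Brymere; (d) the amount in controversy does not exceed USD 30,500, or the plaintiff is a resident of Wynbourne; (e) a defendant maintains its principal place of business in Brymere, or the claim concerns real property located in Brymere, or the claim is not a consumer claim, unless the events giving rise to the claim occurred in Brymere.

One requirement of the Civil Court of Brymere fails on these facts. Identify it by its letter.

The Civil Court of Brymere:
  (a) Nell Jonquil resides in Brymere. Met.
  (b) Baptiste Mercantile is organised under the laws of Brymere. Met.
  (c) The plaintiff resides in Brymere; the operative events occurred in Casrow, not Brymere — none of the alternatives is met. Condition not met.
  (d) The amount in controversy is $27,200, within the 30,500 dollars ceiling, which satisfies one of the alternatives. Condition met.
  (e) The claim is a contract claim, not a consumer claim, so one alternative holds. Met.
Only condition (c) fails.

(c)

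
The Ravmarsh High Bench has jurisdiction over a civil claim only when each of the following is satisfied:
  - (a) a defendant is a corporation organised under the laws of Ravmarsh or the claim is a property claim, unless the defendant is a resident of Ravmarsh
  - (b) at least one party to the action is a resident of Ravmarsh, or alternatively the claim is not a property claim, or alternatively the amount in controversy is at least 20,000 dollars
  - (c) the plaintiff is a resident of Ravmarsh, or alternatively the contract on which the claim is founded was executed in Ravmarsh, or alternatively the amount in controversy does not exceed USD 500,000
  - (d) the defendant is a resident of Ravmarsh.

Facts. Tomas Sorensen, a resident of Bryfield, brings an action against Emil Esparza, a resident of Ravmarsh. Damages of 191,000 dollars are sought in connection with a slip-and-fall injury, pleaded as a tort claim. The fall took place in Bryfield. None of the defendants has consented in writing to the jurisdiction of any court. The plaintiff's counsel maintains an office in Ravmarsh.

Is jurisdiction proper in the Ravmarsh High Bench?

The Ravmarsh High Bench:
  (a) No defendant is a corporation; the claim is a tort claim, not a property claim — none of the alternatives is met. However, the defendant resides in Ravmarsh, so the 'unless' proviso supplies this condition. Met.
  (b) Emil Esparza resides in Ravmarsh, so one alternative holds. Satisfied.
  (c) The amount in controversy is 191,000 dollars, within the $500,000 ceiling, so one alternative holds. Condition met.
  (d) The defendant resides in Ravmarsh. Condition met.
  → The court has jurisdiction.

Yes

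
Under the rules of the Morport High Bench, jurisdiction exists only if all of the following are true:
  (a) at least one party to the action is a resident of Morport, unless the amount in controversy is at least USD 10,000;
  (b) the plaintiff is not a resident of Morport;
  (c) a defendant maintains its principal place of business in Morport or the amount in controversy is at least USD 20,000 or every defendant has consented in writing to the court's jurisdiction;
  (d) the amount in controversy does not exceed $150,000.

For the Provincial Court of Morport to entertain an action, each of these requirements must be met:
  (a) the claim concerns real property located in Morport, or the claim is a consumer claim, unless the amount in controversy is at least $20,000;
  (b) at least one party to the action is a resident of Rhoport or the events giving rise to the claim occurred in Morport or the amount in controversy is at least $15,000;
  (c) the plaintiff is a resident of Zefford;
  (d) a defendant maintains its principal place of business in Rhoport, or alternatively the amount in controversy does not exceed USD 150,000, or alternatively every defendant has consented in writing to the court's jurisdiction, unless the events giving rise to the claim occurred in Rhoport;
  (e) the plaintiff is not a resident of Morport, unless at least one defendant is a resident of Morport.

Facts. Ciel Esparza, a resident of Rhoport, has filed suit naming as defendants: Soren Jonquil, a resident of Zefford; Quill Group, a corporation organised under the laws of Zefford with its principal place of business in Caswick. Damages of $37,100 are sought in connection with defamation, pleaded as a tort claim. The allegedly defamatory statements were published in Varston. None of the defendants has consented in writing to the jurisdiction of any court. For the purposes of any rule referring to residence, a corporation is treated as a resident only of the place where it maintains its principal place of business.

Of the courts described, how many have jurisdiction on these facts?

1

The Morport High Bench:
  (a) No party resides in Morport. But the amount in controversy is 37,100 dollars, which meets the USD 10,000 floor, and the 'unless' clause therefore excuses the requirement. Condition met.
  (b) The plaintiff resides in Rhoport, which is not Morport. Condition met.
  (c) The amount in controversy is USD 37,100, which meets the 20,000 dollars floor, so one alternative holds. Met.
  (d) The amount in controversy is USD 37,100, within the USD 150,000 ceiling. Satisfied.
  → All conditions met; jurisdiction exists.
The Provincial Court of Morport:
  (a) The claim does not concern real property; the claim is a tort claim, not a consumer claim — none of the alternatives is met. But the amount in controversy is $37,100, which meets the $20,000 floor, and the 'unless' clause therefore excuses the requirement. Satisfied.
  (b) Ciel Esparza resides in Rhoport, which satisfies one of the alternatives. Met.
  (c) The plaintiff resides in Rhoport, not Zefford. Condition not met.
  (d) The amount in controversy is USD 37,100, within the USD 150,000 ceiling, which satisfies one of the alternatives. Met.
  (e) The plaintiff resides in Rhoport, which is not Morport. Condition met.
  → At least one condition fails; no jurisdiction.
Courts with jurisdiction: the Morport High Bench — 1 in total.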